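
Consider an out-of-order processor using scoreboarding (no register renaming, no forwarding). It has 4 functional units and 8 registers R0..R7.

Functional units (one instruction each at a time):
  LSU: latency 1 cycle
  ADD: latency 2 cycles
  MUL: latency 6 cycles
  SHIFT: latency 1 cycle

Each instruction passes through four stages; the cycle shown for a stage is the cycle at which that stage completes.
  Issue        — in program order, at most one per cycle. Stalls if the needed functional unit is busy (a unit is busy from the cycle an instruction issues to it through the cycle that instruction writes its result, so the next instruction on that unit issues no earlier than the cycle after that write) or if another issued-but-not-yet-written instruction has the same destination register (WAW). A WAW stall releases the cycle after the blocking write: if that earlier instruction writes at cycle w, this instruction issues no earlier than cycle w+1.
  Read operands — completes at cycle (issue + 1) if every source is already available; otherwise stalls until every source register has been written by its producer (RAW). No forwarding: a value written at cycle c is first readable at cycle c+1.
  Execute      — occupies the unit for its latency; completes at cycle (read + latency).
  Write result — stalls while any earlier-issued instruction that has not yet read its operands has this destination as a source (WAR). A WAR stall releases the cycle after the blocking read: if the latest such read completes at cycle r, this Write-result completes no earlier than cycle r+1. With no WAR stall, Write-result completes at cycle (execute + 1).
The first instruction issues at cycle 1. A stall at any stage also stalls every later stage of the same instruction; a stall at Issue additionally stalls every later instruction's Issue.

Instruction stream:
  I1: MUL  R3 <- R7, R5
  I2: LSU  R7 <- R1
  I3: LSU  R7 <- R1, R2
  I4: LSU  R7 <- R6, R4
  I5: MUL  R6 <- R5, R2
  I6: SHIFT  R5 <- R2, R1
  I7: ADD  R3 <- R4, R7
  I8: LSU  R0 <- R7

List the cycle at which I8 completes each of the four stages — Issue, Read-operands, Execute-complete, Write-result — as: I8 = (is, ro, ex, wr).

I8 = (14, 15, 16, 17)

1) issue 1, read 2, done 8, write 9
2) issue 2, read 3, done 4, write 5
3) issue 6, read 7, done 8, write 9  <struct: LSU busy until I2 writes@5>
4) issue 10, read 11, done 12, write 13  <struct: LSU busy until I3 writes@9>
5) issue 11, read 12, done 18, write 19
6) issue 12, read 13, done 14, write 15
7) issue 13, read 14, done 16, write 17
8) issue 14, read 15, done 16, write 17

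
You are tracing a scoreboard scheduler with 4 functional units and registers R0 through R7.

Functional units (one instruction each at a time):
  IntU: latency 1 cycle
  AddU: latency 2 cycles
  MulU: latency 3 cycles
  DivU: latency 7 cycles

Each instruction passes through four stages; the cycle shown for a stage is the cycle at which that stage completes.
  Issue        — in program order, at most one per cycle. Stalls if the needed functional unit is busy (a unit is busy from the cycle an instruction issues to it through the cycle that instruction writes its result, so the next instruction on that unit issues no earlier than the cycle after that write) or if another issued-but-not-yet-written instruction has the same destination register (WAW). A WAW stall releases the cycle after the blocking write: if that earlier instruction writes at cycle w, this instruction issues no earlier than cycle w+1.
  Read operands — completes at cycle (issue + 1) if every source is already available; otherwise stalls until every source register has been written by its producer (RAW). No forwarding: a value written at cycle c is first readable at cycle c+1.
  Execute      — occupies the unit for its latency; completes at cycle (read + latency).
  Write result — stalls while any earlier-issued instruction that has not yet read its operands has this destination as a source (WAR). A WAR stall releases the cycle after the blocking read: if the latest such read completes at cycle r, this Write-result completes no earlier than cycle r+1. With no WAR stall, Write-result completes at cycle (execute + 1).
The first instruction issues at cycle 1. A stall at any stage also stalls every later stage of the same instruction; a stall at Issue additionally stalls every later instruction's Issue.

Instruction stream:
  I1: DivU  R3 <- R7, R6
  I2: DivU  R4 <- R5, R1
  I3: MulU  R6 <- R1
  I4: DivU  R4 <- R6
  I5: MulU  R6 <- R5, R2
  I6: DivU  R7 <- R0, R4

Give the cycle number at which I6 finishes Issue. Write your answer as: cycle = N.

cycle = 31

I1  is:1  ro:2  ex:9  wr:10
I2  is:11  ro:12  ex:19  wr:20  — struct: DivU busy until I1 writes@10
I3  is:12  ro:13  ex:16  wr:17
I4  is:21  ro:22  ex:29  wr:30  — struct: DivU busy until I2 writes@20
I5  is:22  ro:23  ex:26  wr:27
I6  is:31  ro:32  ex:39  wr:40  — struct: DivU busy until I4 writes@30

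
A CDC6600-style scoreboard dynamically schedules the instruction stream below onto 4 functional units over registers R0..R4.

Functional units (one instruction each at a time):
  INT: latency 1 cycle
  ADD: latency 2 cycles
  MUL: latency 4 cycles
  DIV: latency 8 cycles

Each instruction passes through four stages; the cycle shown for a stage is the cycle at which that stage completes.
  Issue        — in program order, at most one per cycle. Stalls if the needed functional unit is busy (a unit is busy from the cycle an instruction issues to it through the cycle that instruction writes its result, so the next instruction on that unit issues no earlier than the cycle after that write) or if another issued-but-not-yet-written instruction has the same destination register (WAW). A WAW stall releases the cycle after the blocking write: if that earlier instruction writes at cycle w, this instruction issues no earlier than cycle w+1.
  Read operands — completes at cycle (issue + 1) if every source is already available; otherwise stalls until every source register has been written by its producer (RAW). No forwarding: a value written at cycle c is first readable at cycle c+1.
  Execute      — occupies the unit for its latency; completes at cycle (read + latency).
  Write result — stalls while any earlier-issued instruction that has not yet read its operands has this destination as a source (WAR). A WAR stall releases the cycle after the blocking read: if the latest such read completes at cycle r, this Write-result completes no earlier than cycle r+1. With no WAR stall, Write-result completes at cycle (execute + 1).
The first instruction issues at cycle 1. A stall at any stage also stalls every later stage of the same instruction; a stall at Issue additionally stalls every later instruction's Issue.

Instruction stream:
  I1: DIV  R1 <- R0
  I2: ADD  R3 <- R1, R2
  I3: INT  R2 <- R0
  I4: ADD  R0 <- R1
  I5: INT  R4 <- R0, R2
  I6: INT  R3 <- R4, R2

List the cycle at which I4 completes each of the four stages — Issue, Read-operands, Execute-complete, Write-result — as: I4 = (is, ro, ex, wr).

I4 = (16, 17, 19, 20)

c1: I1 dispatched to DIV
c2: I1 operands ready · I2 dispatched to ADD
c3: I3 dispatched to INT
c4: I3 operands ready
c5: I3 complete
c10: I1 complete
c11: R1←I1
c12: I2 operands ready
c13: R2←I3
c14: I2 complete
c15: R3←I2
c16: I4 dispatched to ADD
c17: I4 operands ready · I5 dispatched to INT
c19: I4 complete
c20: R0←I4
c21: I5 operands ready
c22: I5 complete
c23: R4←I5
c24: I6 dispatched to INT
c25: I6 operands ready
c26: I6 complete
c27: R3←I6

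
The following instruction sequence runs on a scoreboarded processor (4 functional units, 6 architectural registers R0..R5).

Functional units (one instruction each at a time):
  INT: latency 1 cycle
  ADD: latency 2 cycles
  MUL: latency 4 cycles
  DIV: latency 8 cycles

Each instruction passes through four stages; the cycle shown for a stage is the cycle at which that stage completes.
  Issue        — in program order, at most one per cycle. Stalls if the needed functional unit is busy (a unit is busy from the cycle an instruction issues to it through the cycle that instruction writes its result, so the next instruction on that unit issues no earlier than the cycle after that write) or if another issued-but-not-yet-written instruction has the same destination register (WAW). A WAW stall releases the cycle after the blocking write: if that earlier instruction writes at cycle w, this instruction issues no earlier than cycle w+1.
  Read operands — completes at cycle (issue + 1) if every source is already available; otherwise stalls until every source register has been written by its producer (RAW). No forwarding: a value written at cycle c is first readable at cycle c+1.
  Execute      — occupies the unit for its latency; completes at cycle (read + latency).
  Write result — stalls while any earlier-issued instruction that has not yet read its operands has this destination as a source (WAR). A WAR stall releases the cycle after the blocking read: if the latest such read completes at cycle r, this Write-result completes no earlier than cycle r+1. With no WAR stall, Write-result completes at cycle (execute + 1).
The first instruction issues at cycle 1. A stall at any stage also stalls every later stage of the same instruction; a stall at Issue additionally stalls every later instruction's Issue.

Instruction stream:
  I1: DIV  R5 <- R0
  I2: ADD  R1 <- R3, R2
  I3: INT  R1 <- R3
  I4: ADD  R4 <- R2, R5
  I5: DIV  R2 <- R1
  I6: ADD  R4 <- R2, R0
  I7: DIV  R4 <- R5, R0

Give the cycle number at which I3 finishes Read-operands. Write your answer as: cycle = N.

cycle = 8

1) issue 1, read 2, done 10, write 11
2) issue 2, read 3, done 5, write 6
3) issue 7, read 8, done 9, write 10  <WAW R1: wait I2 write@6>
4) issue 8, read 12, done 14, write 15  <RAW R5: wait I1 write@11>
5) issue 12, read 13, done 21, write 22  <struct: DIV busy until I1 writes@11>
6) issue 16, read 23, done 25, write 26  <struct: ADD busy until I4 writes@15 / RAW R2: wait I5 write@22>
7) issue 27, read 28, done 36, write 37  <WAW R4: wait I6 write@26>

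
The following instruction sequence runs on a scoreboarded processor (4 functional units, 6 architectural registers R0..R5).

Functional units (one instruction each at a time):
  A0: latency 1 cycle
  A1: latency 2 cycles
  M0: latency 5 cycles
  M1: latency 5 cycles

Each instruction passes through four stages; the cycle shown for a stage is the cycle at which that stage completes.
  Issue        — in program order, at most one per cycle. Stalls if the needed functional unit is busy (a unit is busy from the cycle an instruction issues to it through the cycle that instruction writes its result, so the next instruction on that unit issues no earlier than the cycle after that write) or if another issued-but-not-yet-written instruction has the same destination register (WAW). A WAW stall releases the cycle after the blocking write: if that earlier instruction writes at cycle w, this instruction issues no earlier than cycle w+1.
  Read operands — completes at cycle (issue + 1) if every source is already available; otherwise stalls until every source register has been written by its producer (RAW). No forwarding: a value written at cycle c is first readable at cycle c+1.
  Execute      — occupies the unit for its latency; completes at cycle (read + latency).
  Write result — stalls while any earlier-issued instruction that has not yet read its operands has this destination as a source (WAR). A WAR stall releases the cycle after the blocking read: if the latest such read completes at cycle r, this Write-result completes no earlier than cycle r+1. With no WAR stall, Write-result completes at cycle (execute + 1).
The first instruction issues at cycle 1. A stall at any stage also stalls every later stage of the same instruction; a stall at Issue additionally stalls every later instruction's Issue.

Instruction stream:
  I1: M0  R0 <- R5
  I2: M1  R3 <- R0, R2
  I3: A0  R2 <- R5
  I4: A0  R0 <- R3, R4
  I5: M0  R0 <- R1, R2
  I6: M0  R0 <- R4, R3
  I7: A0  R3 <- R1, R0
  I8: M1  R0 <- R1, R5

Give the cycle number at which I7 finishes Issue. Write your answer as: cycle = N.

c1: issue I1 (M0)
c2: I1 read-ops | issue I2 (M1)
c3: issue I3 (A0)
c4: I3 read-ops
c5: I3 finished on A0
c7: I1 finished on M0
c8: I1→R0
c9: I2 read-ops
c10: I3→R2
c11: issue I4 (A0)
c14: I2 finished on M1
c15: I2→R3
c16: I4 read-ops
c17: I4 finished on A0
c18: I4→R0
c19: issue I5 (M0)
c20: I5 read-ops
c25: I5 finished on M0
c26: I5→R0
c27: issue I6 (M0)
c28: I6 read-ops | issue I7 (A0)
c33: I6 finished on M0
c34: I6→R0
c35: I7 read-ops | issue I8 (M1)
c36: I7 finished on A0 | I8 read-ops
c37: I7→R3
c41: I8 finished on M1
c42: I8→R0

cycle = 28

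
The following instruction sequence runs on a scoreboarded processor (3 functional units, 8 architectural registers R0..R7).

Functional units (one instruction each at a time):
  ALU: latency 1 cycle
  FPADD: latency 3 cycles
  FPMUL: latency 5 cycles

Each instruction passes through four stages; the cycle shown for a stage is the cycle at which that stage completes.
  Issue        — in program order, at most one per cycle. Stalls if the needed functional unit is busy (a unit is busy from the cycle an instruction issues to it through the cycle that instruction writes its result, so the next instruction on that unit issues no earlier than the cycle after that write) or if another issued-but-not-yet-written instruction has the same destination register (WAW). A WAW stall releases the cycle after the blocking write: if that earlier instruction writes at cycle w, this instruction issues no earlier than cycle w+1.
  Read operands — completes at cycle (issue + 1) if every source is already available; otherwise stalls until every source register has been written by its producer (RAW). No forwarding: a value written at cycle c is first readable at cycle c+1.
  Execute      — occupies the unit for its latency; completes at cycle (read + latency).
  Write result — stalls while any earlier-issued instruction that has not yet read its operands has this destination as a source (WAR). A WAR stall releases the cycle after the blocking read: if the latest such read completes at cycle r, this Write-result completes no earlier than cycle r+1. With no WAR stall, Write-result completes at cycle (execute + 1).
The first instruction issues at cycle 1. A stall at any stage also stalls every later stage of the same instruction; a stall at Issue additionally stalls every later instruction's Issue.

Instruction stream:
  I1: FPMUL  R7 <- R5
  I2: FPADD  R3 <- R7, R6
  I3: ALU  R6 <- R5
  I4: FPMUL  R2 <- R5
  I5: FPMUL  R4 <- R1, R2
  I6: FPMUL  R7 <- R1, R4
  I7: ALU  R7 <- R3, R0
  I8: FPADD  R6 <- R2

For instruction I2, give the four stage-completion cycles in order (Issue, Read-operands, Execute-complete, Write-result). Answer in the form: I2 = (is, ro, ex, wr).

I2 = (2, 9, 12, 13)

c1: I1 dispatched to FPMUL
c2: I1 operands ready | I2 dispatched to FPADD
c3: I3 dispatched to ALU
c4: I3 operands ready
c5: I3 complete
c7: I1 complete
c8: R7←I1
c9: I2 operands ready | I4 dispatched to FPMUL
c10: R6←I3 | I4 operands ready
c12: I2 complete
c13: R3←I2
c15: I4 complete
c16: R2←I4
c17: I5 dispatched to FPMUL
c18: I5 operands ready
c23: I5 complete
c24: R4←I5
c25: I6 dispatched to FPMUL
c26: I6 operands ready
c31: I6 complete
c32: R7←I6
c33: I7 dispatched to ALU
c34: I7 operands ready | I8 dispatched to FPADD
c35: I7 complete | I8 operands ready
c36: R7←I7
c38: I8 complete
c39: R6←I8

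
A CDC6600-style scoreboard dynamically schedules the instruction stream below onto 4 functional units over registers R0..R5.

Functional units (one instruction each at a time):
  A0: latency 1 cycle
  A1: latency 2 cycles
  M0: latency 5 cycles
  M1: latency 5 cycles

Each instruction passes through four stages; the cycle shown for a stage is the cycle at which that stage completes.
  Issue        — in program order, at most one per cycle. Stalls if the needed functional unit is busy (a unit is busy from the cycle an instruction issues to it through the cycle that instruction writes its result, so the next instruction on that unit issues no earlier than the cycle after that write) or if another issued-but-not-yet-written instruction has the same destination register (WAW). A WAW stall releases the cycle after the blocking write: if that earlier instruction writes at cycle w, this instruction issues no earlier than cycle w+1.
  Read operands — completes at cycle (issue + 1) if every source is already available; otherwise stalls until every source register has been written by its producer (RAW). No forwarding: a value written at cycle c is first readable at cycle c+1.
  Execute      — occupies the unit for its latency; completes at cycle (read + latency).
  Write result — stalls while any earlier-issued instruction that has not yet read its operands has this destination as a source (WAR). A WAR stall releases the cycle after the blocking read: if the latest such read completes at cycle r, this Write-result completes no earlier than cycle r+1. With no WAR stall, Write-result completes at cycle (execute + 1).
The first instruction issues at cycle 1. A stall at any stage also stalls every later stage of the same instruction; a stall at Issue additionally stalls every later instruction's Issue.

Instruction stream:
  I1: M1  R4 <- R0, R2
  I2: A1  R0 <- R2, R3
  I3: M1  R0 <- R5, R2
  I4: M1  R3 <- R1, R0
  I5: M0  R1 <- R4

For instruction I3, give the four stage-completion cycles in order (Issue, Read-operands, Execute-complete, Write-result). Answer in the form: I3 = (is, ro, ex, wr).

I1: IS=1 RO=2 EX=7 WR=8
I2: IS=2 RO=3 EX=5 WR=6
I3: IS=9 RO=10 EX=15 WR=16  [struct: M1 busy until I1 writes@8]
I4: IS=17 RO=18 EX=23 WR=24  [struct: M1 busy until I3 writes@16]
I5: IS=18 RO=19 EX=24 WR=25

I3 = (9, 10, 15, 16)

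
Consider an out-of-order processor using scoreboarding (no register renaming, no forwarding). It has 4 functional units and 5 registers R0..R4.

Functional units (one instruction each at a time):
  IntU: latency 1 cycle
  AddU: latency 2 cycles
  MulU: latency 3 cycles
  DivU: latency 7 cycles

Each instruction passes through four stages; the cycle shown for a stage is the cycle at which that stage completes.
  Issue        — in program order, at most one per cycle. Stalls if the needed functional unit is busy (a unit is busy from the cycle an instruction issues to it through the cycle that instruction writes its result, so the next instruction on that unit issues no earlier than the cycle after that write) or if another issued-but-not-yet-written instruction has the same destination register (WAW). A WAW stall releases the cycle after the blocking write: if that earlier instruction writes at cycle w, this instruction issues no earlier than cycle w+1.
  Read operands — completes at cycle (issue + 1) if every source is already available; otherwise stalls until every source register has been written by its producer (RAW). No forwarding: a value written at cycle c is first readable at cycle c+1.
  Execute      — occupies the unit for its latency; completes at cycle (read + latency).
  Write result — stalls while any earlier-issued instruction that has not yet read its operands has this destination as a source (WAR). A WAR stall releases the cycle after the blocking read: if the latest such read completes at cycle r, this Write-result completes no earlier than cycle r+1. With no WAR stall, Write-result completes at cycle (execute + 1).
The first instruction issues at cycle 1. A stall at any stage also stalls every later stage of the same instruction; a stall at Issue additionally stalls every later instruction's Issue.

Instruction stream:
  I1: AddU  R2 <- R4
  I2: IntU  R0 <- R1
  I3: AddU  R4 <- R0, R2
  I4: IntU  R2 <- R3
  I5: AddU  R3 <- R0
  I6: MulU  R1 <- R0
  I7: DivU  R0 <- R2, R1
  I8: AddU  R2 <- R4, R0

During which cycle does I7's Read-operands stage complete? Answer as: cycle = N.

cycle = 18

I1 -> (1, 2, 4, 5)
I2 -> (2, 3, 4, 5)
I3 -> (6, 7, 9, 10)  // struct: AddU busy until I1 writes@5
I4 -> (7, 8, 9, 10)
I5 -> (11, 12, 14, 15)  // struct: AddU busy until I3 writes@10
I6 -> (12, 13, 16, 17)
I7 -> (13, 18, 25, 26)  // RAW R1: wait I6 write@17
I8 -> (16, 27, 29, 30)  // struct: AddU busy until I5 writes@15, RAW R0: wait I7 write@26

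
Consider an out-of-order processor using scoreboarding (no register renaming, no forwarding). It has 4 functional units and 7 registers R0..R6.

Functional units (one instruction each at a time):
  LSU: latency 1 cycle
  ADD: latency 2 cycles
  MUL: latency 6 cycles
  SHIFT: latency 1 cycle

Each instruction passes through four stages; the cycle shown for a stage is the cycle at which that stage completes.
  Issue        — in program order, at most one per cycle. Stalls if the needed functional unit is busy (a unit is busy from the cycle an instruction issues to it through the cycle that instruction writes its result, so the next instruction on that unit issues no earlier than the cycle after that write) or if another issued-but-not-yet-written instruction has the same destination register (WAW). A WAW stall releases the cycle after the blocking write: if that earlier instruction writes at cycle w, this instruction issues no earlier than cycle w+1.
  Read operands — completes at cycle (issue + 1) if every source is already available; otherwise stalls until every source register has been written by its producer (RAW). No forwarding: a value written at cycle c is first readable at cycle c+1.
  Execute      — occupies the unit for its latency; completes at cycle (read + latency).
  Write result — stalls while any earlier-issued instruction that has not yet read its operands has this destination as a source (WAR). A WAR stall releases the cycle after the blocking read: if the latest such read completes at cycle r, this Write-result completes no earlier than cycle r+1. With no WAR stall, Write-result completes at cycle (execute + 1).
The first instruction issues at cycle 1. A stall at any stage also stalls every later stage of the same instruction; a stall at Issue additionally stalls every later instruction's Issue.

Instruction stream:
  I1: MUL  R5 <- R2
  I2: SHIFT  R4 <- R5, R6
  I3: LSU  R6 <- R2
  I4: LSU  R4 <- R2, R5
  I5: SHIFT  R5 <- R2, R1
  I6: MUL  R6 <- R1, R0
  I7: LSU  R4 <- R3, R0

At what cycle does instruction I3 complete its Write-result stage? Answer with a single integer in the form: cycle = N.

cycle 1: I1 issues→MUL
cycle 2: I1 reads; I2 issues→SHIFT
cycle 3: I3 issues→LSU
cycle 4: I3 reads
cycle 5: I3 exec-done
cycle 8: I1 exec-done
cycle 9: I1 writes R5
cycle 10: I2 reads
cycle 11: I2 exec-done; I3 writes R6
cycle 12: I2 writes R4
cycle 13: I4 issues→LSU
cycle 14: I4 reads; I5 issues→SHIFT
cycle 15: I4 exec-done; I5 reads; I6 issues→MUL
cycle 16: I4 writes R4; I5 exec-done; I6 reads
cycle 17: I5 writes R5; I7 issues→LSU
cycle 18: I7 reads
cycle 19: I7 exec-done
cycle 20: I7 writes R4
cycle 22: I6 exec-done
cycle 23: I6 writes R6

cycle = 11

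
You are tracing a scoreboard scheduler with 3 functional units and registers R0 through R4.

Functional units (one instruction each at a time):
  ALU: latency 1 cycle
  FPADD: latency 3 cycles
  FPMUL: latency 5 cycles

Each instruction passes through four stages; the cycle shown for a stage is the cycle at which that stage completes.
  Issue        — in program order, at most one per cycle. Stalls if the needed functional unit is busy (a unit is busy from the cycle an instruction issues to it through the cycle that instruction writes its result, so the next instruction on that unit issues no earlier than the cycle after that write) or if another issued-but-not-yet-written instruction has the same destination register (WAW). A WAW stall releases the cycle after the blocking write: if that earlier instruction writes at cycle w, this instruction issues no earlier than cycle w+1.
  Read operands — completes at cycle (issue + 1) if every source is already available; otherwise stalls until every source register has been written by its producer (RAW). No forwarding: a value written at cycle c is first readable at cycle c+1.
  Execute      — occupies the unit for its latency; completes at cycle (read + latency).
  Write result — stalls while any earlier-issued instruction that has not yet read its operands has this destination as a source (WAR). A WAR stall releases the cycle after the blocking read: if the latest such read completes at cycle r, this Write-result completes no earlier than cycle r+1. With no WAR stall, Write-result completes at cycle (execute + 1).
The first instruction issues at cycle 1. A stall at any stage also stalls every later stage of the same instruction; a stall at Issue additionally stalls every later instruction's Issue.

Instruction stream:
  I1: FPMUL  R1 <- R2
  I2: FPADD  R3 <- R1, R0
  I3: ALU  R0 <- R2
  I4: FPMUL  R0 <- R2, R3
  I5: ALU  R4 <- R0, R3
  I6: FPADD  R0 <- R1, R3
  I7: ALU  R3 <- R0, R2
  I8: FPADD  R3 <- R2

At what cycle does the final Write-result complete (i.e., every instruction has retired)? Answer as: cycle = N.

cycle = 35

c1: I1 issues→FPMUL
c2: I1 reads | I2 issues→FPADD
c3: I3 issues→ALU
c4: I3 reads
c5: I3 exec-done
c7: I1 exec-done
c8: I1 writes R1
c9: I2 reads
c10: I3 writes R0
c11: I4 issues→FPMUL
c12: I2 exec-done | I5 issues→ALU
c13: I2 writes R3
c14: I4 reads
c19: I4 exec-done
c20: I4 writes R0
c21: I5 reads | I6 issues→FPADD
c22: I5 exec-done | I6 reads
c23: I5 writes R4
c24: I7 issues→ALU
c25: I6 exec-done
c26: I6 writes R0
c27: I7 reads
c28: I7 exec-done
c29: I7 writes R3
c30: I8 issues→FPADD
c31: I8 reads
c34: I8 exec-done
c35: I8 writes R3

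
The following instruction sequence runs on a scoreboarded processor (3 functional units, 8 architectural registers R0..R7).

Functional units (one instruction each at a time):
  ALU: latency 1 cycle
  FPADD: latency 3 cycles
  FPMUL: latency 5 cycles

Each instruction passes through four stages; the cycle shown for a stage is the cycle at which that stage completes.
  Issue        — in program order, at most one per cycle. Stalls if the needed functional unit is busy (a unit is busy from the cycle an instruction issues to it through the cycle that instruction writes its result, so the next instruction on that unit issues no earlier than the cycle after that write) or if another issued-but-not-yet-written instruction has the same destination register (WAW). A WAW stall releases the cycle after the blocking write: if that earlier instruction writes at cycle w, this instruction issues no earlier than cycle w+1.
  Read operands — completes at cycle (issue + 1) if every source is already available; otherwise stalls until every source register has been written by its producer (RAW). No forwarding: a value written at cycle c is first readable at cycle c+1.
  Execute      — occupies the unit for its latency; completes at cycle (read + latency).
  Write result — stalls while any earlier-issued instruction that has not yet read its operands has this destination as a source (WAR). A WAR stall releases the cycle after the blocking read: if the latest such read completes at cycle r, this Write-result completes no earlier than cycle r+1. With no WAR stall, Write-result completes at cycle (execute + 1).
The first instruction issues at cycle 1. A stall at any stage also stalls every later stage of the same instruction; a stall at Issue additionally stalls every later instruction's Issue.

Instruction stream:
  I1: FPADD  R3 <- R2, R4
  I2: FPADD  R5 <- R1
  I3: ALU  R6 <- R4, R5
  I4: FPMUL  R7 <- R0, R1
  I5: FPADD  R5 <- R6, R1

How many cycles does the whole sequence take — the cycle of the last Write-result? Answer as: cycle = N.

c1: I1 dispatched to FPADD
c2: I1 operands ready
c5: I1 complete
c6: R3←I1
c7: I2 dispatched to FPADD
c8: I2 operands ready | I3 dispatched to ALU
c9: I4 dispatched to FPMUL
c10: I4 operands ready
c11: I2 complete
c12: R5←I2
c13: I3 operands ready | I5 dispatched to FPADD
c14: I3 complete
c15: R6←I3 | I4 complete
c16: R7←I4 | I5 operands ready
c19: I5 complete
c20: R5←I5

cycle = 20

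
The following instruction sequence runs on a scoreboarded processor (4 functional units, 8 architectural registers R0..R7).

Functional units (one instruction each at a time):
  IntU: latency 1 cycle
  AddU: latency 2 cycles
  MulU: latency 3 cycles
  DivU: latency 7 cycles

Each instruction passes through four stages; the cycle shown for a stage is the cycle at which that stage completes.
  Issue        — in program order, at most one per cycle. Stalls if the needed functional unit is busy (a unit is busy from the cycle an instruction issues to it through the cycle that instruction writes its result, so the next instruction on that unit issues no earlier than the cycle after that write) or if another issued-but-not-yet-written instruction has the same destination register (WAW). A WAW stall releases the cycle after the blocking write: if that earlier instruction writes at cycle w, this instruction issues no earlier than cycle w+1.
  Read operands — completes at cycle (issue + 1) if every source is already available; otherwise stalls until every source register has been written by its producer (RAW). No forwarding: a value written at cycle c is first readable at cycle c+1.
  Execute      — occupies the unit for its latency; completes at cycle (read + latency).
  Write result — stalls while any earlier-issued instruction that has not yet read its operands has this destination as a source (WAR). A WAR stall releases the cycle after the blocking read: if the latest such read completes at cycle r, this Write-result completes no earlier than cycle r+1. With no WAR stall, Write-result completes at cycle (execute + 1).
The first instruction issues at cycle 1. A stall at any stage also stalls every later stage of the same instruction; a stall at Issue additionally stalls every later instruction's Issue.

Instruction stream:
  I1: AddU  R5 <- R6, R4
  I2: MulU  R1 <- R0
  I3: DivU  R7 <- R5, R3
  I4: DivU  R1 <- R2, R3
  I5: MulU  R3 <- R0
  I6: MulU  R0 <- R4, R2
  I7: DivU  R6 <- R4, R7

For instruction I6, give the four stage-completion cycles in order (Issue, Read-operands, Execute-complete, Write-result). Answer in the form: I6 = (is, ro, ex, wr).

I6 = (22, 23, 26, 27)

[I1] 1/2/4/5
[I2] 2/3/6/7
[I3] 3/6/13/14  (RAW R5: wait I1 write@5)
[I4] 15/16/23/24  (struct: DivU busy until I3 writes@14)
[I5] 16/17/20/21
[I6] 22/23/26/27  (struct: MulU busy until I5 writes@21)
[I7] 25/26/33/34  (struct: DivU busy until I4 writes@24)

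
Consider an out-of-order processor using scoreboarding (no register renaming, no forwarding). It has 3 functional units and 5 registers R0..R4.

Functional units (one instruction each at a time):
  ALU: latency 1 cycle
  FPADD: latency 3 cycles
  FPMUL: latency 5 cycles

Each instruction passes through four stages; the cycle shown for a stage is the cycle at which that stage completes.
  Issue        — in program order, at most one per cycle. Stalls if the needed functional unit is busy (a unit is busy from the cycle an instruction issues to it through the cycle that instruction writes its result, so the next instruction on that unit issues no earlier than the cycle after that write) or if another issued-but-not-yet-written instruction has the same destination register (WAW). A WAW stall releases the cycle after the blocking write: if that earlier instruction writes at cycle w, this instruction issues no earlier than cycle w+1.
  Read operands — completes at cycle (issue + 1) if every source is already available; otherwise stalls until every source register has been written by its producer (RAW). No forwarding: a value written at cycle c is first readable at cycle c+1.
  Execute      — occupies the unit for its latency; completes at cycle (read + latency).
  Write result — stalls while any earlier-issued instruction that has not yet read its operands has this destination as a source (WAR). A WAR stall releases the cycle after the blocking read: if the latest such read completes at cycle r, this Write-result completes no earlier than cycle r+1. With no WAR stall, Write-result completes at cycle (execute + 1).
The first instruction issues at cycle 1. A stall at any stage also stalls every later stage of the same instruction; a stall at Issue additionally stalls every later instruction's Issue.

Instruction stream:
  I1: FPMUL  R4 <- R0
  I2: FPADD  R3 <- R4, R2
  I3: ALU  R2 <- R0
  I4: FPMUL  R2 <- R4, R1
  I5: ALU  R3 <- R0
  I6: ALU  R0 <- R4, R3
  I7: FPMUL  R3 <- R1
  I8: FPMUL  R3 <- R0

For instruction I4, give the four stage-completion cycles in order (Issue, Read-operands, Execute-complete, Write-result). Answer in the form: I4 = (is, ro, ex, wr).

t=1  I1 issues→FPMUL
t=2  I1 reads; I2 issues→FPADD
t=3  I3 issues→ALU
t=4  I3 reads
t=5  I3 exec-done
t=7  I1 exec-done
t=8  I1 writes R4
t=9  I2 reads
t=10  I3 writes R2
t=11  I4 issues→FPMUL
t=12  I2 exec-done; I4 reads
t=13  I2 writes R3
t=14  I5 issues→ALU
t=15  I5 reads
t=16  I5 exec-done
t=17  I4 exec-done; I5 writes R3
t=18  I4 writes R2; I6 issues→ALU
t=19  I6 reads; I7 issues→FPMUL
t=20  I6 exec-done; I7 reads
t=21  I6 writes R0
t=25  I7 exec-done
t=26  I7 writes R3
t=27  I8 issues→FPMUL
t=28  I8 reads
t=33  I8 exec-done
t=34  I8 writes R3

I4 = (11, 12, 17, 18)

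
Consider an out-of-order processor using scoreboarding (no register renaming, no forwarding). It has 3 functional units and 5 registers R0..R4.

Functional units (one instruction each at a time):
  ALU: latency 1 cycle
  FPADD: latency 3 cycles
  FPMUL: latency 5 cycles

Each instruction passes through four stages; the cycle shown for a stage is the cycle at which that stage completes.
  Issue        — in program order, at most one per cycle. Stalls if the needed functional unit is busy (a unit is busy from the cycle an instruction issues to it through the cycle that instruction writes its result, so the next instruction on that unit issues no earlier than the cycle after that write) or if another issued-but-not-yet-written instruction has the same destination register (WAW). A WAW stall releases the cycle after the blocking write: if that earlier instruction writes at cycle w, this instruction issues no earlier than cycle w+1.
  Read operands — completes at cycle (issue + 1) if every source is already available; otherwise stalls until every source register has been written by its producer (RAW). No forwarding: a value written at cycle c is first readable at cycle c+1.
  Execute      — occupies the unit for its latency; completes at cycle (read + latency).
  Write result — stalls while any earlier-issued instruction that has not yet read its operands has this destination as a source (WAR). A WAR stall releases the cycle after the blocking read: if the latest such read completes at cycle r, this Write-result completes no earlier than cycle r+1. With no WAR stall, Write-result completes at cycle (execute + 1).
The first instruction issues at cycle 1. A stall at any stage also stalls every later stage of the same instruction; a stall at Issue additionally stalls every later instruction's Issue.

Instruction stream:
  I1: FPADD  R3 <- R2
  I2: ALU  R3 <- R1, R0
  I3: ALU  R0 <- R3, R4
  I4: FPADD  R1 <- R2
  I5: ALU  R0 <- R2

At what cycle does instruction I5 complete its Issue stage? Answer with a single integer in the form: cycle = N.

cycle = 15

I1 -> (1, 2, 5, 6)
I2 -> (7, 8, 9, 10)  // WAW R3: wait I1 write@6
I3 -> (11, 12, 13, 14)  // struct: ALU busy until I2 writes@10
I4 -> (12, 13, 16, 17)
I5 -> (15, 16, 17, 18)  // struct: ALU busy until I3 writes@14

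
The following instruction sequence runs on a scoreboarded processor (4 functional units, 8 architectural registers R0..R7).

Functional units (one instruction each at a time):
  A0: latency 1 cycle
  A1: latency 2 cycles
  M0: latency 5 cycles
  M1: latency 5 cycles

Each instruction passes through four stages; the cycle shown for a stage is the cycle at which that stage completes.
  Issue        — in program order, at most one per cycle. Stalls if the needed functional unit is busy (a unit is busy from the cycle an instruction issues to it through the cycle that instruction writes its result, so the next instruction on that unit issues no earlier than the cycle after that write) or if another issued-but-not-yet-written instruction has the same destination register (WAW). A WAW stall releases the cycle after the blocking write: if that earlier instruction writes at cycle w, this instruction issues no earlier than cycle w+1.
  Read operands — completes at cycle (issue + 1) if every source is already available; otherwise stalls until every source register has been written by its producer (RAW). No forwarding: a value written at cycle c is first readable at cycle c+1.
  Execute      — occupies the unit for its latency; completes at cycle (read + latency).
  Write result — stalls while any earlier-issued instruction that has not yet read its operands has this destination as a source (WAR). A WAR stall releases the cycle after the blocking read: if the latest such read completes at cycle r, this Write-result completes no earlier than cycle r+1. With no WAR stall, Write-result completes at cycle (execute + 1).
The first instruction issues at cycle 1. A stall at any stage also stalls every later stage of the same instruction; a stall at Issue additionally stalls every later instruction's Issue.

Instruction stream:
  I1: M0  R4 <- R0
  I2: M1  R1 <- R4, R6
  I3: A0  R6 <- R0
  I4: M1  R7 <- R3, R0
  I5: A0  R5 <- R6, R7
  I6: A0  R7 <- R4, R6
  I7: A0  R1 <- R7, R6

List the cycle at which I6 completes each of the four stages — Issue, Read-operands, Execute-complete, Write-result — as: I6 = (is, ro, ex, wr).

1) issue 1, read 2, done 7, write 8
2) issue 2, read 9, done 14, write 15  <RAW R4: wait I1 write@8>
3) issue 3, read 4, done 5, write 10  <WAR R6: wait I2 read@9>
4) issue 16, read 17, done 22, write 23  <struct: M1 busy until I2 writes@15>
5) issue 17, read 24, done 25, write 26  <RAW R7: wait I4 write@23>
6) issue 27, read 28, done 29, write 30  <struct: A0 busy until I5 writes@26>
7) issue 31, read 32, done 33, write 34  <struct: A0 busy until I6 writes@30>

I6 = (27, 28, 29, 30)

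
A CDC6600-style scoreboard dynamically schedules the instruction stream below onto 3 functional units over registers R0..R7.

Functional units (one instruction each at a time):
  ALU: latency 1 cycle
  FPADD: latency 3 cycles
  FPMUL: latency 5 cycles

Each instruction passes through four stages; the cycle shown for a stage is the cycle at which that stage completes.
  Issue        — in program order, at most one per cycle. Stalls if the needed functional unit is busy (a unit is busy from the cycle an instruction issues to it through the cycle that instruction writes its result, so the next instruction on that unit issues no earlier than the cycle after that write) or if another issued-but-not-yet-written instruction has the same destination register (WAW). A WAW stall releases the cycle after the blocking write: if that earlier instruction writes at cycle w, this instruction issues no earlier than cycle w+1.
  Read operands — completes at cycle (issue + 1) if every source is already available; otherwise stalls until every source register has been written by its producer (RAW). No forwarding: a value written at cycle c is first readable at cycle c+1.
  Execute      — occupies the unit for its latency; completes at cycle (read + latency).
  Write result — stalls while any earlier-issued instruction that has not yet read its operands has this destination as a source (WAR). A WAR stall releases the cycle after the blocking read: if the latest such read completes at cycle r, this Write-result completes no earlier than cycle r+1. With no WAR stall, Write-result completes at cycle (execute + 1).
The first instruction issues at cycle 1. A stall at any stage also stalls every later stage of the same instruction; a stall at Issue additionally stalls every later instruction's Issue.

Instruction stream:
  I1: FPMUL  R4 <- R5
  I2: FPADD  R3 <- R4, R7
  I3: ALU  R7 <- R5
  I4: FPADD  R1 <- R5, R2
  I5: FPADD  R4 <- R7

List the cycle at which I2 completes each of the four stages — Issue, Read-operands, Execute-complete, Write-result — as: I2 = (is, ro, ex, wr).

I2 = (2, 9, 12, 13)

cycle 1: I1 issues→FPMUL
cycle 2: I1 reads · I2 issues→FPADD
cycle 3: I3 issues→ALU
cycle 4: I3 reads
cycle 5: I3 exec-done
cycle 7: I1 exec-done
cycle 8: I1 writes R4
cycle 9: I2 reads
cycle 10: I3 writes R7
cycle 12: I2 exec-done
cycle 13: I2 writes R3
cycle 14: I4 issues→FPADD
cycle 15: I4 reads
cycle 18: I4 exec-done
cycle 19: I4 writes R1
cycle 20: I5 issues→FPADD
cycle 21: I5 reads
cycle 24: I5 exec-done
cycle 25: I5 writes R4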